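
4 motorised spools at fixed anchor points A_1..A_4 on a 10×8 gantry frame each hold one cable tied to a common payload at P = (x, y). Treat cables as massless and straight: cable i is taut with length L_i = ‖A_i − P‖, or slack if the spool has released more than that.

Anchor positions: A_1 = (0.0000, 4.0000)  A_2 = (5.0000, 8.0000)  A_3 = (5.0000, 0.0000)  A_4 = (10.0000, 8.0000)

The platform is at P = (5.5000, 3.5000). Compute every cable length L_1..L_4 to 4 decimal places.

(5.5227, 4.5277, 3.5355, 6.3640)

L_1: Δ = A_1−P = (-5.5000, 0.5000) → ‖Δ‖ = √30.5000 = 5.5227
L_2: Δ = A_2−P = (-0.5000, 4.5000) → ‖Δ‖ = √20.5000 = 4.5277
L_3: Δ = A_3−P = (-0.5000, -3.5000) → ‖Δ‖ = √12.5000 = 3.5355
L_4: Δ = A_4−P = (4.5000, 4.5000) → ‖Δ‖ = √40.5000 = 6.3640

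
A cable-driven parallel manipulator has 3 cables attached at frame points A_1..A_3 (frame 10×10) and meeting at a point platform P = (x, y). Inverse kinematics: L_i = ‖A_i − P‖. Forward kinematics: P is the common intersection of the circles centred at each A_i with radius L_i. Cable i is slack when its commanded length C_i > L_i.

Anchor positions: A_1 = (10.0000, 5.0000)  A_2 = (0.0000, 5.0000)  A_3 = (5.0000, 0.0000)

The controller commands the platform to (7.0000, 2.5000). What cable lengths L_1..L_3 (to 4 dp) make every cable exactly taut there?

(3.9051, 7.4330, 3.2016)

L_1: Δ = A_1−P = (3.0000, 2.5000) → ‖Δ‖ = √15.2500 = 3.9051
L_2: Δ = A_2−P = (-7.0000, 2.5000) → ‖Δ‖ = √55.2500 = 7.4330
L_3: Δ = A_3−P = (-2.0000, -2.5000) → ‖Δ‖ = √10.2500 = 3.2016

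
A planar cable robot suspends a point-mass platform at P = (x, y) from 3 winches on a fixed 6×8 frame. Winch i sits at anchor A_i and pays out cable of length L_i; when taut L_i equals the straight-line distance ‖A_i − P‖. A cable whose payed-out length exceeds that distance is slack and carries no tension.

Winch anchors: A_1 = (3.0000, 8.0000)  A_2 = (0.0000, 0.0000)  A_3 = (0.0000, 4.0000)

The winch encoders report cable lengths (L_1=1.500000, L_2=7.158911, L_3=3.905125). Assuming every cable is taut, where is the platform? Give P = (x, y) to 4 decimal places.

each cable: (A_i−P)·(A_i−P) = L_i²; let q_i = ‖A_i‖²−L_i²
q_1 = 9.0000+64.0000−2.2500 = 70.7500
row 1: 6.0000x + 16.0000y = 122.0000  (q_2=-51.2500)
row 2: 6.0000x + 8.0000y = 70.0000  (q_3=0.7500)
Cramer on rows 1–2 → x = 3.0000, y = 6.5000

(3.0000, 6.5000)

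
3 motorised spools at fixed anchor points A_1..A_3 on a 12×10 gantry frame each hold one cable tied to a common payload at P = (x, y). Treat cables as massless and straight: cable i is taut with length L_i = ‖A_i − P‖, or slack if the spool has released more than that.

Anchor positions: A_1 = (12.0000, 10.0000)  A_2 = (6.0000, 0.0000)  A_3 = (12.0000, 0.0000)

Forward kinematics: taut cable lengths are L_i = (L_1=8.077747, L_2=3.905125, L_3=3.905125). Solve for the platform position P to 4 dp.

circle eqns → linear via eq_j − eq_1; set k_j = A_j·A_j − L_j²
k_1 = 144.0000+100.0000−65.2500 = 178.7500
12.0000·x + 20.0000·y = k_1−k_2 = 158.0000
0.0000·x + 20.0000·y = k_1−k_3 = 50.0000
solve first two rows → x=9.0000, y=2.5000

(9.0000, 2.5000)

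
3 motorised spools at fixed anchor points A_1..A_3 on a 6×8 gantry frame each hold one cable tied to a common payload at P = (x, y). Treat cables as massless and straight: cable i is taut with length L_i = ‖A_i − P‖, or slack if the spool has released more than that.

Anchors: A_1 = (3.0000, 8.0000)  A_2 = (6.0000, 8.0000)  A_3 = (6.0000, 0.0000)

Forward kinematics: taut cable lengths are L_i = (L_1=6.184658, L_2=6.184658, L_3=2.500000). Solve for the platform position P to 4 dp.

(4.5000, 2.0000)

each cable: (A_i−P)·(A_i−P) = L_i²; let k_i = ‖A_i‖²−L_i²
k_1 = 9.0000+64.0000−38.2500 = 34.7500
row 1: -6.0000x + 0.0000y = -27.0000  (k_2=61.7500)
row 2: -6.0000x + 16.0000y = 5.0000  (k_3=29.7500)
Cramer on rows 1–2 → x = 4.5000, y = 2.0000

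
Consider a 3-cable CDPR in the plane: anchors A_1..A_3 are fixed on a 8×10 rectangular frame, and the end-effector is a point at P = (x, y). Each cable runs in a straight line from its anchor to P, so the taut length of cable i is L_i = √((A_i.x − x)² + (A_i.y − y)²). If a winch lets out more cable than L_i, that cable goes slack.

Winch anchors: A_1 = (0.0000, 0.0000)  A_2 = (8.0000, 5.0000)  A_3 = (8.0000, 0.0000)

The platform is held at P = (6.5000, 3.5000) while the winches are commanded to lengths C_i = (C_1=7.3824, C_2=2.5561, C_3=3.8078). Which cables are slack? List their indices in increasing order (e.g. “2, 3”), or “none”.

i=1: geometric 7.3824 vs commanded 7.3824 ⇒ taut
i=2: geometric 2.1213 vs commanded 2.5561 ⇒ slack
i=3: geometric 3.8079 vs commanded 3.8078 ⇒ taut

2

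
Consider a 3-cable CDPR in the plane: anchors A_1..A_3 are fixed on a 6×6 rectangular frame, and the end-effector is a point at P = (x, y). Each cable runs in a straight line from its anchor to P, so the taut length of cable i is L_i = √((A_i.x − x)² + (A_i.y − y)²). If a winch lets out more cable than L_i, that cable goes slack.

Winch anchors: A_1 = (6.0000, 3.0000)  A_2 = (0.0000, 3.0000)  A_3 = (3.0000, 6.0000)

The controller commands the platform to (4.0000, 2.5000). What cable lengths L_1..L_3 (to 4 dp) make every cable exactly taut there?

L_1: Δ = A_1−P = (2.0000, 0.5000) → ‖Δ‖ = √4.2500 = 2.0616
L_2: Δ = A_2−P = (-4.0000, 0.5000) → ‖Δ‖ = √16.2500 = 4.0311
L_3: Δ = A_3−P = (-1.0000, 3.5000) → ‖Δ‖ = √13.2500 = 3.6401

(2.0616, 4.0311, 3.6401)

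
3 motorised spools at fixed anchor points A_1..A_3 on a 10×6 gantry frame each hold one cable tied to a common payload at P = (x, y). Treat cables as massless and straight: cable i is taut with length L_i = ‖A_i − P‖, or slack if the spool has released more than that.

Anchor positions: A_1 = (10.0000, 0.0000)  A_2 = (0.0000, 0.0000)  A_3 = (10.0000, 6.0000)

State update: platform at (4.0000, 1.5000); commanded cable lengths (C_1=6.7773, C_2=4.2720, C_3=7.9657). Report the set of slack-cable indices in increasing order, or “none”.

cable 1: L_1 = ‖A_1−P‖ = 6.1847;  C_1 = 6.7773 → slack
cable 2: L_2 = ‖A_2−P‖ = 4.2720;  C_2 = 4.2720 → taut
cable 3: L_3 = ‖A_3−P‖ = 7.5000;  C_3 = 7.9657 → slack

1, 3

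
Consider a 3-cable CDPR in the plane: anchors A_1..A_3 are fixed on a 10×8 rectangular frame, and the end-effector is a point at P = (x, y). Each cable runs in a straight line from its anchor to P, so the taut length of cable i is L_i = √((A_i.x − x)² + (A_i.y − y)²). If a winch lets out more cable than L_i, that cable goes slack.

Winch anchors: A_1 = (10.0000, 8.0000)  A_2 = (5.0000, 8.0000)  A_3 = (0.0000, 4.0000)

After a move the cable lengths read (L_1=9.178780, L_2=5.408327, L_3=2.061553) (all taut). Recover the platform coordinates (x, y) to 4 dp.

(2.0000, 3.5000)

circle eqns → linear via eq_j − eq_1; set k_j = A_j·A_j − L_j²
k_1 = 100.0000+64.0000−84.2500 = 79.7500
10.0000·x + 0.0000·y = k_1−k_2 = 20.0000
20.0000·x + 8.0000·y = k_1−k_3 = 68.0000
solve first two rows → x=2.0000, y=3.5000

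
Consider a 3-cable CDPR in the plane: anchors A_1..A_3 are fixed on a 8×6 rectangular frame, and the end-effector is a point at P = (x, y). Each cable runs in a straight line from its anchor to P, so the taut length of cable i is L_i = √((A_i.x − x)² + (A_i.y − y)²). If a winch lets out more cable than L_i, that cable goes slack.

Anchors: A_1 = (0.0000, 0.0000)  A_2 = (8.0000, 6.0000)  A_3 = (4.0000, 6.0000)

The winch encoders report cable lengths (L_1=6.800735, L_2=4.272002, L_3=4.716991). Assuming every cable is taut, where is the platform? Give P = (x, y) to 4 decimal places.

(6.5000, 2.0000)

circle eqns → linear via eq_j − eq_1; set q_j = A_j·A_j − L_j²
q_1 = 0.0000+0.0000−46.2500 = -46.2500
-16.0000·x − 12.0000·y = q_1−q_2 = -128.0000
-8.0000·x − 12.0000·y = q_1−q_3 = -76.0000
solve first two rows → x=6.5000, y=2.0000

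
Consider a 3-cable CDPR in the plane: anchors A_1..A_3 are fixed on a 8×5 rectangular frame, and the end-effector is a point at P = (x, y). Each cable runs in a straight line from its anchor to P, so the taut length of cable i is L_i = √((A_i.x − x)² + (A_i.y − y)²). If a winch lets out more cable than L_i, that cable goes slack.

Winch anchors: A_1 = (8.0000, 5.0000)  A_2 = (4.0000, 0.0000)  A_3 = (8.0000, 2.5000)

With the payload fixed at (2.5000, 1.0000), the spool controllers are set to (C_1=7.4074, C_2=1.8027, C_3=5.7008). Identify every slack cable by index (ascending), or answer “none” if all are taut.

1

i=1: geometric 6.8007 vs commanded 7.4074 ⇒ slack
i=2: geometric 1.8028 vs commanded 1.8027 ⇒ taut
i=3: geometric 5.7009 vs commanded 5.7008 ⇒ taut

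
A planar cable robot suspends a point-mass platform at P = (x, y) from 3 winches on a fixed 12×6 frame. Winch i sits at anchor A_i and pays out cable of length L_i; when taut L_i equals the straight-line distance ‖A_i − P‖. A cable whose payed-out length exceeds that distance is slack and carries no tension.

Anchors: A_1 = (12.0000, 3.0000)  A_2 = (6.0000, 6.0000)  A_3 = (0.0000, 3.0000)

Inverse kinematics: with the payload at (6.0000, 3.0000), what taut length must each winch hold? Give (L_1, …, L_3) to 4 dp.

(6.0000, 3.0000, 6.0000)

cable 1: Δx=6.0000, Δy=0.0000; L_1 = √(Δx²+Δy²) = 6.0000
cable 2: Δx=0.0000, Δy=3.0000; L_2 = √(Δx²+Δy²) = 3.0000
cable 3: Δx=-6.0000, Δy=0.0000; L_3 = √(Δx²+Δy²) = 6.0000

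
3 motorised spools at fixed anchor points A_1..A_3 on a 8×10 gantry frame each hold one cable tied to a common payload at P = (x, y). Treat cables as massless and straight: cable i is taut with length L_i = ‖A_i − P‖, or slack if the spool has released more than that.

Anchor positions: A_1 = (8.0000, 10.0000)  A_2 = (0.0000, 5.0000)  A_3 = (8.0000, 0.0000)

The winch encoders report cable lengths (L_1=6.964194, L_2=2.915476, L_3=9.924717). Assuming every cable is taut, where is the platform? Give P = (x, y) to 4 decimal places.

(1.5000, 7.5000)

each cable: (A_i−P)·(A_i−P) = L_i²; let c_i = ‖A_i‖²−L_i²
c_1 = 64.0000+100.0000−48.5000 = 115.5000
row 1: 16.0000x + 10.0000y = 99.0000  (c_2=16.5000)
row 2: 0.0000x + 20.0000y = 150.0000  (c_3=-34.5000)
Cramer on rows 1–2 → x = 1.5000, y = 7.5000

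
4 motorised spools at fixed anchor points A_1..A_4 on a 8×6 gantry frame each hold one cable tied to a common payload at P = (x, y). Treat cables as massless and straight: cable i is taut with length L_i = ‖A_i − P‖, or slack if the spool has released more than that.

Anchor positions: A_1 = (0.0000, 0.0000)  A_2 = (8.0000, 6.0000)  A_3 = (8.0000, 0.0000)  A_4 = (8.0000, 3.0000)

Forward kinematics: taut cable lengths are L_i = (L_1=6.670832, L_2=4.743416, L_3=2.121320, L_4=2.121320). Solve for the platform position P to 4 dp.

each cable: (A_i−P)·(A_i−P) = L_i²; let q_i = ‖A_i‖²−L_i²
q_1 = 0.0000+0.0000−44.5000 = -44.5000
row 1: -16.0000x − 12.0000y = -122.0000  (q_2=77.5000)
row 2: -16.0000x + 0.0000y = -104.0000  (q_3=59.5000)
row 3: -16.0000x − 6.0000y = -113.0000  (q_4=68.5000)
Cramer on rows 1–2 → x = 6.5000, y = 1.5000
check cable 4: ‖A_4−P‖² = 4.5000 ≈ L_4² = 4.5000 ✓

(6.5000, 1.5000)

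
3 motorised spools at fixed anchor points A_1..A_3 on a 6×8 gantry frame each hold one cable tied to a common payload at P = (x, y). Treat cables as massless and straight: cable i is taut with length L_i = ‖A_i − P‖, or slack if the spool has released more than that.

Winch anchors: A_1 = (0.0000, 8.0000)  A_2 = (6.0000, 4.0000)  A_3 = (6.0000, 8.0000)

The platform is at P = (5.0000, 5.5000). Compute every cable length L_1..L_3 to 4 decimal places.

cable 1: Δx=-5.0000, Δy=2.5000; L_1 = √(Δx²+Δy²) = 5.5902
cable 2: Δx=1.0000, Δy=-1.5000; L_2 = √(Δx²+Δy²) = 1.8028
cable 3: Δx=1.0000, Δy=2.5000; L_3 = √(Δx²+Δy²) = 2.6926

(5.5902, 1.8028, 2.6926)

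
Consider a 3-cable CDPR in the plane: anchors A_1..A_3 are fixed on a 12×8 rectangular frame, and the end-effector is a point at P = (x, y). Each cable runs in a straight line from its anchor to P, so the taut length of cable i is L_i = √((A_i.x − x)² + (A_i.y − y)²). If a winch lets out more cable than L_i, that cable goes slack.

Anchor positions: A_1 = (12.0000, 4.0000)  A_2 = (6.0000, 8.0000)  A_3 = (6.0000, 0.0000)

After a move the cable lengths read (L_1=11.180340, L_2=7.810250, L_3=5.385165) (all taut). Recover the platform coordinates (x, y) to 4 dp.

each cable: (A_i−P)·(A_i−P) = L_i²; let q_i = ‖A_i‖²−L_i²
q_1 = 144.0000+16.0000−125.0000 = 35.0000
row 1: 12.0000x − 8.0000y = -4.0000  (q_2=39.0000)
row 2: 12.0000x + 8.0000y = 28.0000  (q_3=7.0000)
Cramer on rows 1–2 → x = 1.0000, y = 2.0000

(1.0000, 2.0000)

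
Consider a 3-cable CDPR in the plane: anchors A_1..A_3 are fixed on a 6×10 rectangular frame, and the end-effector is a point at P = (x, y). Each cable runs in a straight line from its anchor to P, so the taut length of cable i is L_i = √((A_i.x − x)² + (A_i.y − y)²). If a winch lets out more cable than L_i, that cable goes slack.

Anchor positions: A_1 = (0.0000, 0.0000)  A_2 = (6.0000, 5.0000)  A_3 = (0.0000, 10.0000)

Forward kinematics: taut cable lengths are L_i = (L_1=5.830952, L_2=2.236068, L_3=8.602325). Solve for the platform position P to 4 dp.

(5.0000, 3.0000)

each cable: (A_i−P)·(A_i−P) = L_i²; let q_i = ‖A_i‖²−L_i²
q_1 = 0.0000+0.0000−34.0000 = -34.0000
row 1: -12.0000x − 10.0000y = -90.0000  (q_2=56.0000)
row 2: 0.0000x − 20.0000y = -60.0000  (q_3=26.0000)
Cramer on rows 1–2 → x = 5.0000, y = 3.0000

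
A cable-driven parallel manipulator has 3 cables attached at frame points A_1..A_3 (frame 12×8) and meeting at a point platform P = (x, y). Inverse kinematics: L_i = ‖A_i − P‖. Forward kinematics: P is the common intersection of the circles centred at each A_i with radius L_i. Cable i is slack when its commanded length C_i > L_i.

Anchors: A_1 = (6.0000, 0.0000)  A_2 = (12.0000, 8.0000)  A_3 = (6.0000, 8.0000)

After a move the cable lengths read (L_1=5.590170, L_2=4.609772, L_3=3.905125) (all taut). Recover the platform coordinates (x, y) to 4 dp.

expand ‖A_i−P‖²=L_i² and subtract eq 1 (q_i ≔ ‖A_i‖²−L_i²)
q_1 = 36.0000+0.0000−31.2500 = 4.7500
eq1−eq2 → [-12.0000  -16.0000]·P = -182.0000
eq1−eq3 → [0.0000  -16.0000]·P = -80.0000
2×2 solve → P = (8.5000, 5.0000)

(8.5000, 5.0000)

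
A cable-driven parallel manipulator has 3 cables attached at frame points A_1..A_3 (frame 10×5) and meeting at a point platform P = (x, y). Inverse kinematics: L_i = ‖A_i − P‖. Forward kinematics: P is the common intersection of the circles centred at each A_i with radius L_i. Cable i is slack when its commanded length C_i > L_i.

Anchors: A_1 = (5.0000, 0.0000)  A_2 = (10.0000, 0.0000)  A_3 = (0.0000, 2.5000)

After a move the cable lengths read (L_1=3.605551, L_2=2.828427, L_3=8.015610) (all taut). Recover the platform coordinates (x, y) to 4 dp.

circle eqns → linear via eq_j − eq_1; set k_j = A_j·A_j − L_j²
k_1 = 25.0000+0.0000−13.0000 = 12.0000
-10.0000·x + 0.0000·y = k_1−k_2 = -80.0000
10.0000·x − 5.0000·y = k_1−k_3 = 70.0000
solve first two rows → x=8.0000, y=2.0000

(8.0000, 2.0000)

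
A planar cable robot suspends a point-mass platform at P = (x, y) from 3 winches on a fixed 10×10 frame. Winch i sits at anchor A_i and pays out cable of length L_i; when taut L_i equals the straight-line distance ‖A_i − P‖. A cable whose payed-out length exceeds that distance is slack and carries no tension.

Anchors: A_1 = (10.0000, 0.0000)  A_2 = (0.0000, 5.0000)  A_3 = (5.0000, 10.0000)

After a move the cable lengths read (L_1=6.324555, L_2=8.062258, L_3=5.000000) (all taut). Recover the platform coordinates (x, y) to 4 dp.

each cable: (A_i−P)·(A_i−P) = L_i²; let q_i = ‖A_i‖²−L_i²
q_1 = 100.0000+0.0000−40.0000 = 60.0000
row 1: 20.0000x − 10.0000y = 100.0000  (q_2=-40.0000)
row 2: 10.0000x − 20.0000y = -40.0000  (q_3=100.0000)
Cramer on rows 1–2 → x = 8.0000, y = 6.0000

(8.0000, 6.0000)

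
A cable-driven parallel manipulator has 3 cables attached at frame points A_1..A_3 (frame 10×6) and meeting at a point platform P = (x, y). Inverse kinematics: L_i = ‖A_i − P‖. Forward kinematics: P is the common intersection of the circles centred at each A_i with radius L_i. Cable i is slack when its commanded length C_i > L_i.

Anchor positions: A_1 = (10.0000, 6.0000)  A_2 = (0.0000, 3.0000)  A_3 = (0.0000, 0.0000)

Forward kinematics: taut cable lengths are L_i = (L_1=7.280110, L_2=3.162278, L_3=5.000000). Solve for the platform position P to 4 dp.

expand ‖A_i−P‖²=L_i² and subtract eq 1 (q_i ≔ ‖A_i‖²−L_i²)
q_1 = 100.0000+36.0000−53.0000 = 83.0000
eq1−eq2 → [20.0000  6.0000]·P = 84.0000
eq1−eq3 → [20.0000  12.0000]·P = 108.0000
2×2 solve → P = (3.0000, 4.0000)

(3.0000, 4.0000)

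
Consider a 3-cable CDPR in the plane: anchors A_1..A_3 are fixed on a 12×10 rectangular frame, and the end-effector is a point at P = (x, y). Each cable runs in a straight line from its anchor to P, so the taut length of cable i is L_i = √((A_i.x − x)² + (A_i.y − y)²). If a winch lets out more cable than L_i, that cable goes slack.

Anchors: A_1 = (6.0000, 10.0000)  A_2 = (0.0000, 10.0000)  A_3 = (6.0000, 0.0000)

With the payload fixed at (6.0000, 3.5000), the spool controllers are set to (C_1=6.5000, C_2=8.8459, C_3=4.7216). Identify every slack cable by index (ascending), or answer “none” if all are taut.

3

cable 1: √((0.0000)²+(6.5000)²)=6.5000, C_1=6.5000: taut
cable 2: √((-6.0000)²+(6.5000)²)=8.8459, C_2=8.8459: taut
cable 3: √((0.0000)²+(-3.5000)²)=3.5000, C_3=4.7216: slack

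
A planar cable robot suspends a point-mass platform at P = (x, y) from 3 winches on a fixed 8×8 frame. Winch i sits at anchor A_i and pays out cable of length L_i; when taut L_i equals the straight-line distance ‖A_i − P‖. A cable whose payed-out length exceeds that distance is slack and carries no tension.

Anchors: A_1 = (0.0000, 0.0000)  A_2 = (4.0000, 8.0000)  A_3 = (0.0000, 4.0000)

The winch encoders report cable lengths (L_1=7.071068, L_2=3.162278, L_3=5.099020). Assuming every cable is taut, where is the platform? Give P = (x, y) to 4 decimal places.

(5.0000, 5.0000)

expand ‖A_i−P‖²=L_i² and subtract eq 1 (k_i ≔ ‖A_i‖²−L_i²)
k_1 = 0.0000+0.0000−50.0000 = -50.0000
eq1−eq2 → [-8.0000  -16.0000]·P = -120.0000
eq1−eq3 → [0.0000  -8.0000]·P = -40.0000
2×2 solve → P = (5.0000, 5.0000)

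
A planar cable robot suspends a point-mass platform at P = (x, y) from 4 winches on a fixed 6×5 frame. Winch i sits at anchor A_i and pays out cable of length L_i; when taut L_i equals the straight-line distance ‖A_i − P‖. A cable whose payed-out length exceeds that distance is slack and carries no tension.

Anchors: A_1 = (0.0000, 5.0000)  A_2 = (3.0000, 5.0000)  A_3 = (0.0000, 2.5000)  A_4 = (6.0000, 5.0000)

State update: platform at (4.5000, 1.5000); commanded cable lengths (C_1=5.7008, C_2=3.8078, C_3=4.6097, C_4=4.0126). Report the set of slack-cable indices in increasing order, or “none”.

4

cable 1: L_1 = ‖A_1−P‖ = 5.7009;  C_1 = 5.7008 → taut
cable 2: L_2 = ‖A_2−P‖ = 3.8079;  C_2 = 3.8078 → taut
cable 3: L_3 = ‖A_3−P‖ = 4.6098;  C_3 = 4.6097 → taut
cable 4: L_4 = ‖A_4−P‖ = 3.8079;  C_4 = 4.0126 → slack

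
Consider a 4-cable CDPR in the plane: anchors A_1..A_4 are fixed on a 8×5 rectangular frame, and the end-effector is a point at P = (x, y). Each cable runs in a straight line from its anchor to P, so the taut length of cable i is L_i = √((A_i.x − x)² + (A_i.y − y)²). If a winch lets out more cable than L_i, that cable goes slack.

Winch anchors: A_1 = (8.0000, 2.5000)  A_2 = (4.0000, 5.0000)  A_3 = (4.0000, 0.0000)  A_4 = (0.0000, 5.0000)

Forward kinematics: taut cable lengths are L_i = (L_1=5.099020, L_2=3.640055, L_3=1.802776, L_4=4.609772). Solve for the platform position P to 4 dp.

(3.0000, 1.5000)

each cable: (A_i−P)·(A_i−P) = L_i²; let k_i = ‖A_i‖²−L_i²
k_1 = 64.0000+6.2500−26.0000 = 44.2500
row 1: 8.0000x − 5.0000y = 16.5000  (k_2=27.7500)
row 2: 8.0000x + 5.0000y = 31.5000  (k_3=12.7500)
row 3: 16.0000x − 5.0000y = 40.5000  (k_4=3.7500)
Cramer on rows 1–2 → x = 3.0000, y = 1.5000
check cable 4: ‖A_4−P‖² = 21.2500 ≈ L_4² = 21.2500 ✓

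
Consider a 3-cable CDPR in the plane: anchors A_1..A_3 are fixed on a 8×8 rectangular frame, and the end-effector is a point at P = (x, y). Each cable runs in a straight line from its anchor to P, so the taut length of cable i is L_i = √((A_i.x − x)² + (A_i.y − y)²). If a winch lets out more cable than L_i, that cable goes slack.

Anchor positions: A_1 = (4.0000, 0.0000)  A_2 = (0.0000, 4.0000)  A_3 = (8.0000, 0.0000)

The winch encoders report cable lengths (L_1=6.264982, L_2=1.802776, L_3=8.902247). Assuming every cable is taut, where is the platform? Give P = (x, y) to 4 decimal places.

expand ‖A_i−P‖²=L_i² and subtract eq 1 (k_i ≔ ‖A_i‖²−L_i²)
k_1 = 16.0000+0.0000−39.2500 = -23.2500
eq1−eq2 → [8.0000  -8.0000]·P = -36.0000
eq1−eq3 → [-8.0000  0.0000]·P = -8.0000
2×2 solve → P = (1.0000, 5.5000)

(1.0000, 5.5000)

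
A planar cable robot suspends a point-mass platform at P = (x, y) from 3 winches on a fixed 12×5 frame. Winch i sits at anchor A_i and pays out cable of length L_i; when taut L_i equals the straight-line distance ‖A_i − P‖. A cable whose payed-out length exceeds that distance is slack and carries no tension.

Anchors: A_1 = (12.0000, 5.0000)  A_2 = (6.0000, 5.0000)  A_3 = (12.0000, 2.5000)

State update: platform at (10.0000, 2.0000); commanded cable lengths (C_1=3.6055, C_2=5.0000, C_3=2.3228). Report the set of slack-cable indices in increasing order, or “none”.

3

cable 1: L_1 = ‖A_1−P‖ = 3.6056;  C_1 = 3.6055 → taut
cable 2: L_2 = ‖A_2−P‖ = 5.0000;  C_2 = 5.0000 → taut
cable 3: L_3 = ‖A_3−P‖ = 2.0616;  C_3 = 2.3228 → slack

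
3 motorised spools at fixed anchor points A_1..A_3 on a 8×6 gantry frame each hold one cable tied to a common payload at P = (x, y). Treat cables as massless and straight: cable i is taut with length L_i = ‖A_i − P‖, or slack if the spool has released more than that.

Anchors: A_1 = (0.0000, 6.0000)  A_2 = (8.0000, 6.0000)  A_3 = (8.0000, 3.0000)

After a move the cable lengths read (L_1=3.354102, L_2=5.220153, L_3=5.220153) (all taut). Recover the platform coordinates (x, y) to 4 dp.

(3.0000, 4.5000)

circle eqns → linear via eq_j − eq_1; set c_j = A_j·A_j − L_j²
c_1 = 0.0000+36.0000−11.2500 = 24.7500
-16.0000·x + 0.0000·y = c_1−c_2 = -48.0000
-16.0000·x + 6.0000·y = c_1−c_3 = -21.0000
solve first two rows → x=3.0000, y=4.5000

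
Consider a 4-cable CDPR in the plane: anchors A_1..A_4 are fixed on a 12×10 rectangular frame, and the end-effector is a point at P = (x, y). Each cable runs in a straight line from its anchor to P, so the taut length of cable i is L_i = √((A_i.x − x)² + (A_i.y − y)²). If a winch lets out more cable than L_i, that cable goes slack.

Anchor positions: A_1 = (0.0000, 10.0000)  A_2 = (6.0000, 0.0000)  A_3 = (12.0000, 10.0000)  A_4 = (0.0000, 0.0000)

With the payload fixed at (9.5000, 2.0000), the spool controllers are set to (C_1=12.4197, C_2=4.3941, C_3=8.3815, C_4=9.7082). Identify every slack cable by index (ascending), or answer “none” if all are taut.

i=1: geometric 12.4197 vs commanded 12.4197 ⇒ taut
i=2: geometric 4.0311 vs commanded 4.3941 ⇒ slack
i=3: geometric 8.3815 vs commanded 8.3815 ⇒ taut
i=4: geometric 9.7082 vs commanded 9.7082 ⇒ taut

2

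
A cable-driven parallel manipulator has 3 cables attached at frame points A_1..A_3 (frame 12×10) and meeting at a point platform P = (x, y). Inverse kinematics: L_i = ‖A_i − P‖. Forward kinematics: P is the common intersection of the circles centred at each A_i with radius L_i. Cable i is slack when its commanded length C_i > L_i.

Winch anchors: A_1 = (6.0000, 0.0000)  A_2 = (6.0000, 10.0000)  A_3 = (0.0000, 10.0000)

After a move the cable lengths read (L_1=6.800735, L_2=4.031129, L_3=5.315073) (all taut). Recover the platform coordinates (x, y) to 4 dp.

(4.0000, 6.5000)

circle eqns → linear via eq_j − eq_1; set q_j = A_j·A_j − L_j²
q_1 = 36.0000+0.0000−46.2500 = -10.2500
0.0000·x − 20.0000·y = q_1−q_2 = -130.0000
12.0000·x − 20.0000·y = q_1−q_3 = -82.0000
solve first two rows → x=4.0000, y=6.5000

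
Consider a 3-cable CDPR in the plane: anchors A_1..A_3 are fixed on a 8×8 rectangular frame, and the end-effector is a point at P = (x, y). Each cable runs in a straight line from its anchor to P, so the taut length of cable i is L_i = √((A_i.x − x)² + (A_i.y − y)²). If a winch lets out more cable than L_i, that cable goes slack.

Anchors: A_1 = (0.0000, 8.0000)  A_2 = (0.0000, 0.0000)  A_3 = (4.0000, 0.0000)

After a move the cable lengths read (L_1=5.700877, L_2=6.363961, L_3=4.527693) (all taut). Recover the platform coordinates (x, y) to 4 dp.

expand ‖A_i−P‖²=L_i² and subtract eq 1 (q_i ≔ ‖A_i‖²−L_i²)
q_1 = 0.0000+64.0000−32.5000 = 31.5000
eq1−eq2 → [0.0000  16.0000]·P = 72.0000
eq1−eq3 → [-8.0000  16.0000]·P = 36.0000
2×2 solve → P = (4.5000, 4.5000)

(4.5000, 4.5000)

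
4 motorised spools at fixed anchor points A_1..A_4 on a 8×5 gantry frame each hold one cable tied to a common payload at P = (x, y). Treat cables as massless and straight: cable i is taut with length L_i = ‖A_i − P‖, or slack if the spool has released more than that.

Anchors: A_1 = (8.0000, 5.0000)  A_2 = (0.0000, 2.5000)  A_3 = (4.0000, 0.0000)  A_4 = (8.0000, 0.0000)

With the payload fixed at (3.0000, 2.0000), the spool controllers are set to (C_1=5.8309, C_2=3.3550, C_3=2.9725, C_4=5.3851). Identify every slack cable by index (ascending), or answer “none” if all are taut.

2, 3

i=1: geometric 5.8310 vs commanded 5.8309 ⇒ taut
i=2: geometric 3.0414 vs commanded 3.3550 ⇒ slack
i=3: geometric 2.2361 vs commanded 2.9725 ⇒ slack
i=4: geometric 5.3852 vs commanded 5.3851 ⇒ taut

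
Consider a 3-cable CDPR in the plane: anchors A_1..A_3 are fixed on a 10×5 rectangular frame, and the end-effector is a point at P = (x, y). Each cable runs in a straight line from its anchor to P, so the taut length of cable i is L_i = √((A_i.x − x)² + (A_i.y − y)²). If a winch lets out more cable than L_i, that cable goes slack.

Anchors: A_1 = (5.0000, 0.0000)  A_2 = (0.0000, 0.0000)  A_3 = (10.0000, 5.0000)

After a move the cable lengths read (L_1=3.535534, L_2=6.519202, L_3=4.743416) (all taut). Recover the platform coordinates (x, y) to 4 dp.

(5.5000, 3.5000)

circle eqns → linear via eq_j − eq_1; set c_j = A_j·A_j − L_j²
c_1 = 25.0000+0.0000−12.5000 = 12.5000
10.0000·x + 0.0000·y = c_1−c_2 = 55.0000
-10.0000·x − 10.0000·y = c_1−c_3 = -90.0000
solve first two rows → x=5.5000, y=3.5000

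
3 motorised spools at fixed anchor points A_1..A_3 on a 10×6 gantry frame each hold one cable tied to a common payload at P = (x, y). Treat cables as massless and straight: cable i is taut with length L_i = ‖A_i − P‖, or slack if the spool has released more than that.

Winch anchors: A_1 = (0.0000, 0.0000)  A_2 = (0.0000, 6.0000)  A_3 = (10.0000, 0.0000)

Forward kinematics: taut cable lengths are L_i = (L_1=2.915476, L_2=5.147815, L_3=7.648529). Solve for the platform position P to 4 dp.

expand ‖A_i−P‖²=L_i² and subtract eq 1 (k_i ≔ ‖A_i‖²−L_i²)
k_1 = 0.0000+0.0000−8.5000 = -8.5000
eq1−eq2 → [0.0000  -12.0000]·P = -18.0000
eq1−eq3 → [-20.0000  0.0000]·P = -50.0000
2×2 solve → P = (2.5000, 1.5000)

(2.5000, 1.5000)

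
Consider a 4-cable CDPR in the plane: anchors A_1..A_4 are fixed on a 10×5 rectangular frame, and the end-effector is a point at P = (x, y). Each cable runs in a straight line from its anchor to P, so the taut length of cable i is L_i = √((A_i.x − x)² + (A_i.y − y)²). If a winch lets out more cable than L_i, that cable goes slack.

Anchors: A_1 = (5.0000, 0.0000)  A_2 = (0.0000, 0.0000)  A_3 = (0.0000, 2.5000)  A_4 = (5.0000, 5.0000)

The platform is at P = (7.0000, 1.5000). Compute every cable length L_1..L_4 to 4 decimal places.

(2.5000, 7.1589, 7.0711, 4.0311)

L_1 = √((5.0000−7.0000)² + (0.0000−1.5000)²) = 2.5000
L_2 = √((0.0000−7.0000)² + (0.0000−1.5000)²) = 7.1589
L_3 = √((0.0000−7.0000)² + (2.5000−1.5000)²) = 7.0711
L_4 = √((5.0000−7.0000)² + (5.0000−1.5000)²) = 4.0311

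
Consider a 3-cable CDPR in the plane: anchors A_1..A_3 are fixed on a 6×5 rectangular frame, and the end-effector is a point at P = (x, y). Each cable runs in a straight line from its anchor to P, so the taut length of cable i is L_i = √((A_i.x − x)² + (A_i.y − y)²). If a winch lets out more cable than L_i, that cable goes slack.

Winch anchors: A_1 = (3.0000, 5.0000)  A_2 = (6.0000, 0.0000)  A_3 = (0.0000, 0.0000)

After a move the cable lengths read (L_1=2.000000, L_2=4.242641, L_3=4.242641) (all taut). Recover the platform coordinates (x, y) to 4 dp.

circle eqns → linear via eq_j − eq_1; set k_j = A_j·A_j − L_j²
k_1 = 9.0000+25.0000−4.0000 = 30.0000
-6.0000·x + 10.0000·y = k_1−k_2 = 12.0000
6.0000·x + 10.0000·y = k_1−k_3 = 48.0000
solve first two rows → x=3.0000, y=3.0000

(3.0000, 3.0000)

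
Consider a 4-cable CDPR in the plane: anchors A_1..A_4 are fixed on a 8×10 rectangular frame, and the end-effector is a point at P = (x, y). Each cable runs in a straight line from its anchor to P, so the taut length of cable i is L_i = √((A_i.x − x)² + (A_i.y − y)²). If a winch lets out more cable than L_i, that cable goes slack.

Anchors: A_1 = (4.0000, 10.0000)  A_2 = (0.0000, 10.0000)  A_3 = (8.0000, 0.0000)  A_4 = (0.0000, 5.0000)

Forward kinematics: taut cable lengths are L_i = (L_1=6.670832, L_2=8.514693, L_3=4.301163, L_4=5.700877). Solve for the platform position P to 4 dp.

circle eqns → linear via eq_j − eq_1; set k_j = A_j·A_j − L_j²
k_1 = 16.0000+100.0000−44.5000 = 71.5000
8.0000·x + 0.0000·y = k_1−k_2 = 44.0000
-8.0000·x + 20.0000·y = k_1−k_3 = 26.0000
8.0000·x + 10.0000·y = k_1−k_4 = 79.0000
solve first two rows → x=5.5000, y=3.5000
check cable 4: ‖A_4−P‖² = 32.5000 ≈ L_4² = 32.5000 ✓

(5.5000, 3.5000)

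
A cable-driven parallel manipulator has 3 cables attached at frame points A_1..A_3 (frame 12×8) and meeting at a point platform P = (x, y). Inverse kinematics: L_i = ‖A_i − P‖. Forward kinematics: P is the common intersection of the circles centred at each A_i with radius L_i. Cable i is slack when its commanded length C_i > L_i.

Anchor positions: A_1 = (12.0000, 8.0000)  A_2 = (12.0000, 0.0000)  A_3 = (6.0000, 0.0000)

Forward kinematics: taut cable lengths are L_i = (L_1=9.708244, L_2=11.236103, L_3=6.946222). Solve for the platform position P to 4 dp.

(2.5000, 6.0000)

expand ‖A_i−P‖²=L_i² and subtract eq 1 (q_i ≔ ‖A_i‖²−L_i²)
q_1 = 144.0000+64.0000−94.2500 = 113.7500
eq1−eq2 → [0.0000  16.0000]·P = 96.0000
eq1−eq3 → [12.0000  16.0000]·P = 126.0000
2×2 solve → P = (2.5000, 6.0000)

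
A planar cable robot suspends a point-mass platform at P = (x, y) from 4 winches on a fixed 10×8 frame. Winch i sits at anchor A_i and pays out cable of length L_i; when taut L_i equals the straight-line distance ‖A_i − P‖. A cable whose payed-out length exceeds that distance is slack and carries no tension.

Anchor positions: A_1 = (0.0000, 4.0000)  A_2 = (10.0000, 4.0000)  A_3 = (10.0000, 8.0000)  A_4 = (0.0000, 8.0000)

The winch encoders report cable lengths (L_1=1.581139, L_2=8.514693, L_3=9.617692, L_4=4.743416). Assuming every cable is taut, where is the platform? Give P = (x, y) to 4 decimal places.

(1.5000, 3.5000)

each cable: (A_i−P)·(A_i−P) = L_i²; let k_i = ‖A_i‖²−L_i²
k_1 = 0.0000+16.0000−2.5000 = 13.5000
row 1: -20.0000x + 0.0000y = -30.0000  (k_2=43.5000)
row 2: -20.0000x − 8.0000y = -58.0000  (k_3=71.5000)
row 3: 0.0000x − 8.0000y = -28.0000  (k_4=41.5000)
Cramer on rows 1–2 → x = 1.5000, y = 3.5000
check cable 4: ‖A_4−P‖² = 22.5000 ≈ L_4² = 22.5000 ✓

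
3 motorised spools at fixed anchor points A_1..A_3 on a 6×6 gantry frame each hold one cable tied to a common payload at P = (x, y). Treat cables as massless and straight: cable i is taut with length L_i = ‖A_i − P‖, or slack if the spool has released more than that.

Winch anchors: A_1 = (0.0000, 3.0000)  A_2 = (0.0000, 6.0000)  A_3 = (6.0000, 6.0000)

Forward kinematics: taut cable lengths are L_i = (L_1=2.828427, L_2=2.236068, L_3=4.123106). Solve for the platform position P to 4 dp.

(2.0000, 5.0000)

each cable: (A_i−P)·(A_i−P) = L_i²; let k_i = ‖A_i‖²−L_i²
k_1 = 0.0000+9.0000−8.0000 = 1.0000
row 1: 0.0000x − 6.0000y = -30.0000  (k_2=31.0000)
row 2: -12.0000x − 6.0000y = -54.0000  (k_3=55.0000)
Cramer on rows 1–2 → x = 2.0000, y = 5.0000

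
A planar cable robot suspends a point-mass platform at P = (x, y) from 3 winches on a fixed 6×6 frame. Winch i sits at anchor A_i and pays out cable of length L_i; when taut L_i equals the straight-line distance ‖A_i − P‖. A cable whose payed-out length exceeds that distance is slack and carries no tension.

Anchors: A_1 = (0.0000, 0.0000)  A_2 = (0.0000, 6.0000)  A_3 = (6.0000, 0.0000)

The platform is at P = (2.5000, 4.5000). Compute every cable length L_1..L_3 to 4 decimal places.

(5.1478, 2.9155, 5.7009)

L_1 = √((0.0000−2.5000)² + (0.0000−4.5000)²) = 5.1478
L_2 = √((0.0000−2.5000)² + (6.0000−4.5000)²) = 2.9155
L_3 = √((6.0000−2.5000)² + (0.0000−4.5000)²) = 5.7009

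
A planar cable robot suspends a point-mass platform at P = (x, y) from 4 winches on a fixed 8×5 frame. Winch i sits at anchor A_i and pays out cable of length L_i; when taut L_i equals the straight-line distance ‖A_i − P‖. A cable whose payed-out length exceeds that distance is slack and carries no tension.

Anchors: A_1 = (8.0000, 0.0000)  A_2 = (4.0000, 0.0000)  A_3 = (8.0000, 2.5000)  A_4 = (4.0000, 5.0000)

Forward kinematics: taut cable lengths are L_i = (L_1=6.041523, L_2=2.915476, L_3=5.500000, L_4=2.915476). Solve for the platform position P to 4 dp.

(2.5000, 2.5000)

circle eqns → linear via eq_j − eq_1; set k_j = A_j·A_j − L_j²
k_1 = 64.0000+0.0000−36.5000 = 27.5000
8.0000·x + 0.0000·y = k_1−k_2 = 20.0000
0.0000·x − 5.0000·y = k_1−k_3 = -12.5000
8.0000·x − 10.0000·y = k_1−k_4 = -5.0000
solve first two rows → x=2.5000, y=2.5000
check cable 4: ‖A_4−P‖² = 8.5000 ≈ L_4² = 8.5000 ✓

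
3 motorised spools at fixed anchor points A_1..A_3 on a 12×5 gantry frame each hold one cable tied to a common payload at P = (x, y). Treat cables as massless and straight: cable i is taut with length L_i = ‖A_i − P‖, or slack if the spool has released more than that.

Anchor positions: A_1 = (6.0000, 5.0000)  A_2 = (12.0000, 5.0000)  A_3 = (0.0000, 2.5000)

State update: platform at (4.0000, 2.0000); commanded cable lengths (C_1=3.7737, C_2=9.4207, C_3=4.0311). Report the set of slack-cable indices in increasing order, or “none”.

cable 1: √((2.0000)²+(3.0000)²)=3.6056, C_1=3.7737: slack
cable 2: √((8.0000)²+(3.0000)²)=8.5440, C_2=9.4207: slack
cable 3: √((-4.0000)²+(0.5000)²)=4.0311, C_3=4.0311: taut

1, 2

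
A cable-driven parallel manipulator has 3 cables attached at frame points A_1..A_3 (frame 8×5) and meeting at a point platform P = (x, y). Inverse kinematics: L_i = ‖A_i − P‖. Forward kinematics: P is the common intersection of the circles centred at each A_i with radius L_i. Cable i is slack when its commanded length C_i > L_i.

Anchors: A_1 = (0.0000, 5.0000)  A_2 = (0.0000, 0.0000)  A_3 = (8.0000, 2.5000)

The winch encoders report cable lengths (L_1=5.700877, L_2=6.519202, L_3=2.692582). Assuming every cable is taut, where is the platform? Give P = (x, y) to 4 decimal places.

each cable: (A_i−P)·(A_i−P) = L_i²; let q_i = ‖A_i‖²−L_i²
q_1 = 0.0000+25.0000−32.5000 = -7.5000
row 1: 0.0000x + 10.0000y = 35.0000  (q_2=-42.5000)
row 2: -16.0000x + 5.0000y = -70.5000  (q_3=63.0000)
Cramer on rows 1–2 → x = 5.5000, y = 3.5000

(5.5000, 3.5000)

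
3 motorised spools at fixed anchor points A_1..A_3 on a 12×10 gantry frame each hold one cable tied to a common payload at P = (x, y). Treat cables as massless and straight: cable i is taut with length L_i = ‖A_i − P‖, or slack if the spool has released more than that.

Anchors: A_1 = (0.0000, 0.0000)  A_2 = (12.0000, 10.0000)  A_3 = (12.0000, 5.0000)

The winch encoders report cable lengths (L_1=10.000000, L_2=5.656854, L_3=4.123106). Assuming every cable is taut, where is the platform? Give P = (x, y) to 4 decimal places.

(8.0000, 6.0000)

each cable: (A_i−P)·(A_i−P) = L_i²; let k_i = ‖A_i‖²−L_i²
k_1 = 0.0000+0.0000−100.0000 = -100.0000
row 1: -24.0000x − 20.0000y = -312.0000  (k_2=212.0000)
row 2: -24.0000x − 10.0000y = -252.0000  (k_3=152.0000)
Cramer on rows 1–2 → x = 8.0000, y = 6.0000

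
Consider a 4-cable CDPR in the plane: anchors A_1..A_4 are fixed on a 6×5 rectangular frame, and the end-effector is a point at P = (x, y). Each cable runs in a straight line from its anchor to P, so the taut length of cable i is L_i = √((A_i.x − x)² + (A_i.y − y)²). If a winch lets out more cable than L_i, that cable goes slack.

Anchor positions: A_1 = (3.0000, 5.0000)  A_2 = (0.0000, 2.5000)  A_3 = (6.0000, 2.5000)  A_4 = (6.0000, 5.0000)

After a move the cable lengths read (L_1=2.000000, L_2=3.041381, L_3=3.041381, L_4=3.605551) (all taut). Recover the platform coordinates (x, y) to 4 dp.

expand ‖A_i−P‖²=L_i² and subtract eq 1 (q_i ≔ ‖A_i‖²−L_i²)
q_1 = 9.0000+25.0000−4.0000 = 30.0000
eq1−eq2 → [6.0000  5.0000]·P = 33.0000
eq1−eq3 → [-6.0000  5.0000]·P = -3.0000
eq1−eq4 → [-6.0000  0.0000]·P = -18.0000
2×2 solve → P = (3.0000, 3.0000)
check cable 4: ‖A_4−P‖² = 13.0000 ≈ L_4² = 13.0000 ✓

(3.0000, 3.0000)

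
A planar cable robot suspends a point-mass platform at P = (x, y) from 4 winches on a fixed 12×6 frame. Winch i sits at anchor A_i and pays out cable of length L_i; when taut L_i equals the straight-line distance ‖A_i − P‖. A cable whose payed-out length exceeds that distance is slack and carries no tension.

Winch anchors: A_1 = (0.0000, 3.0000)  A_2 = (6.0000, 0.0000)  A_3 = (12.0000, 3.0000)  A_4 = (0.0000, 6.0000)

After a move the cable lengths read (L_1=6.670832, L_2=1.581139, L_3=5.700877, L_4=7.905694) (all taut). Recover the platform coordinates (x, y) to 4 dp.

expand ‖A_i−P‖²=L_i² and subtract eq 1 (q_i ≔ ‖A_i‖²−L_i²)
q_1 = 0.0000+9.0000−44.5000 = -35.5000
eq1−eq2 → [-12.0000  6.0000]·P = -69.0000
eq1−eq3 → [-24.0000  0.0000]·P = -156.0000
eq1−eq4 → [0.0000  -6.0000]·P = -9.0000
2×2 solve → P = (6.5000, 1.5000)
check cable 4: ‖A_4−P‖² = 62.5000 ≈ L_4² = 62.5000 ✓

(6.5000, 1.5000)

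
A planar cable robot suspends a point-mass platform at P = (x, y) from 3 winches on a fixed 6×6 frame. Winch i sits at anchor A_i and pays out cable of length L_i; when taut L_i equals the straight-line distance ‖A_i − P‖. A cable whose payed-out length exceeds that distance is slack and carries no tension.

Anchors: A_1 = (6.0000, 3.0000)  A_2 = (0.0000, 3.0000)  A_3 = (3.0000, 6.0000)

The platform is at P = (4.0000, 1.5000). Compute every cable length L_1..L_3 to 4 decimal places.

L_1 = √((6.0000−4.0000)² + (3.0000−1.5000)²) = 2.5000
L_2 = √((0.0000−4.0000)² + (3.0000−1.5000)²) = 4.2720
L_3 = √((3.0000−4.0000)² + (6.0000−1.5000)²) = 4.6098

(2.5000, 4.2720, 4.6098)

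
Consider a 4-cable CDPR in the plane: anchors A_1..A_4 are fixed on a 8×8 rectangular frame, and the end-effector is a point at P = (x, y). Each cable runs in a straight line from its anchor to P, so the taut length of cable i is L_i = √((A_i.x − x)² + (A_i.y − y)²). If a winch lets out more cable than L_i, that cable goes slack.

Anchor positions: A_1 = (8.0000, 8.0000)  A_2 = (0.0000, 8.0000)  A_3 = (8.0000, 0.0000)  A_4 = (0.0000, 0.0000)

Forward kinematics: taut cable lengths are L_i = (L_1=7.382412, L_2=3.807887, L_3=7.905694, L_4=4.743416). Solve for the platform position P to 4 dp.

(1.5000, 4.5000)

expand ‖A_i−P‖²=L_i² and subtract eq 1 (k_i ≔ ‖A_i‖²−L_i²)
k_1 = 64.0000+64.0000−54.5000 = 73.5000
eq1−eq2 → [16.0000  0.0000]·P = 24.0000
eq1−eq3 → [0.0000  16.0000]·P = 72.0000
eq1−eq4 → [16.0000  16.0000]·P = 96.0000
2×2 solve → P = (1.5000, 4.5000)
check cable 4: ‖A_4−P‖² = 22.5000 ≈ L_4² = 22.5000 ✓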